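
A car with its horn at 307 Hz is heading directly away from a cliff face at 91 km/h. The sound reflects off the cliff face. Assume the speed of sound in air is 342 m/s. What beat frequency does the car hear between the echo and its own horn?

42.3 Hz

91 km/h = 25.28 m/s.
The cliff face receives the sound from a moving source: f₁ = f₀ · v/(v + v_e) = 307 × 342/367.28 ≈ 285.9 Hz.
On the return leg the car is a moving observer: f₂ = f₁ · (v − v_e)/v = 285.9 × 316.72/342 ≈ 264.7 Hz.
Equivalently f₂ = f₀ · (v − v_e)/(v + v_e).
Beat against the emitted tone: |f₂ − f₀| = 2v_e·f₀/(v + v_e) = 2 × 25.28 × 307/367.28 ≈ 42.3 Hz.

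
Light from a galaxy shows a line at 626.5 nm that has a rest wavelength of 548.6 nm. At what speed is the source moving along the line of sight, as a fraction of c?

0.132c

λ'/λ₀ = 1.1420 > 1 (redshift), so the source is receding.
λ'/λ₀ = √((1 + β)/(1 − β)) for a receding source ⇒ β = (r² − 1)/(r² + 1) with r = λ'/λ₀.
β = (1.3042 − 1)/(1.3042 + 1) ≈ 0.132.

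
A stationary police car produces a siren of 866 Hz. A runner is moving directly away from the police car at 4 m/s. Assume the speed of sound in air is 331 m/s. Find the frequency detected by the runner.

Moving observer, stationary source: f' = f · (v − v_o)/v.
f' = 866 × (331 − 4)/331 = 866 × 327/331 ≈ 856 Hz.

856 Hz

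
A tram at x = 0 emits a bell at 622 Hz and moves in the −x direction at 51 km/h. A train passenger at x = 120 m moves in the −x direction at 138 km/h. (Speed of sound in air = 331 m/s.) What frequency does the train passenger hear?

666 Hz

51 km/h = 14.17 m/s; 138 km/h = 38.33 m/s.
The observer lies on the +x side, so the source is heading away from the observer and the observer is heading toward the source.
Both move, so f' = f · (v + v_o)/(v + v_s).
f' = 622 × (331 + 38.33)/(331 + 14.17) = 622 × 369.33/345.17 ≈ 666 Hz.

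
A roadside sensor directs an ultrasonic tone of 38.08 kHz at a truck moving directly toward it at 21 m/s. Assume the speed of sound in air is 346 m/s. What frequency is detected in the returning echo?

The truck first receives the wave as a moving observer: f₁ = f₀ · (v + u)/v = 38.08 × (346 + 21)/346 ≈ 40.4 kHz.
On reflection it acts as a source moving toward the stationary detector: f₂ = f₁ · v/(v − u) = 40.4 × 346/325 ≈ 43.0 kHz.

43.0 kHz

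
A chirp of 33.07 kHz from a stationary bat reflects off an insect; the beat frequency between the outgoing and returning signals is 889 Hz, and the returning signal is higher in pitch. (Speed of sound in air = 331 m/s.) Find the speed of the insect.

4.4 m/s

Double Doppler shift off a moving reflector: f₂ = f₀ · (v + u)/(v − u) (u > 0 toward emitter).
Returning signal is higher, so f₂ = f₀ + Δf = 33070 + 889 = 33959 Hz.
Rearranging, u = v · (f₂ − f₀)/(f₂ + f₀) = 331 × 889/67029 ≈ 4.4 m/s.
So the insect is moving at 4.4 m/s toward the emitter.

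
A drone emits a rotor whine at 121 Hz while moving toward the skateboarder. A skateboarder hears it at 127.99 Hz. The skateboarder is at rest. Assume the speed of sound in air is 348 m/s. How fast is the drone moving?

19.0 m/s

f' = f · v/(v − v_s) ⇒ v_s = v · |1 − f/f'|.
v_s = 348 × |1 − 121/127.99| = 348 × 0.05461 ≈ 19.0 m/s.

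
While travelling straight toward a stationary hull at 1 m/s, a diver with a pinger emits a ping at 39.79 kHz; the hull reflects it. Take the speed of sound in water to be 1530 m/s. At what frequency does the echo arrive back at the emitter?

The hull receives the sound from a moving source: f₁ = f₀ · v/(v − v_e) = 39.79 × 1530/1529 ≈ 39.8 kHz.
On the return leg the diver with a pinger is a moving observer: f₂ = f₁ · (v + v_e)/v = 39.8 × 1531/1530 ≈ 39.8 kHz.
Equivalently f₂ = f₀ · (v + v_e)/(v − v_e).

39.8 kHz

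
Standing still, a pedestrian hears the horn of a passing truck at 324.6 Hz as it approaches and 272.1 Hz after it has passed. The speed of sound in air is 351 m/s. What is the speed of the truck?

31 m/s

f₁/f₂ = (v + v_s)/(v − v_s), so v_s = v · (f₁ − f₂)/(f₁ + f₂).
v_s = 351 × (324.6 − 272.1)/(324.6 + 272.1) = 351 × 52.5/596.7 ≈ 31 m/s.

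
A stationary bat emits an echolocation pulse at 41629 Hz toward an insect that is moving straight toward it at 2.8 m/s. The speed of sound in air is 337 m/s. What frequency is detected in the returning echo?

42327 Hz

The insect first receives the wave as a moving observer: f₁ = f₀ · (v + u)/v = 41629 × (337 + 2.8)/337 ≈ 41975 Hz.
The reflection then acts as a moving source: f₂ = f₁ · v/(v − u) ≈ 42327 Hz.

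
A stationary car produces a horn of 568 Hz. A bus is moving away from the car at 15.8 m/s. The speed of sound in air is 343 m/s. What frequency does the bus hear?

Moving observer, stationary source: f' = f · (v − v_o)/v.
f' = 568 × (343 − 15.8)/343 = 568 × 327.2/343 ≈ 542 Hz.

542 Hz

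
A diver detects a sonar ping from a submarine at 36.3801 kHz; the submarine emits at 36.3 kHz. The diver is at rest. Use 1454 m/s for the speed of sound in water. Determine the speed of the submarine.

f' > f, so the submarine is approaching.
f' = f · v/(v − v_s) ⇒ v_s = v · |1 − f/f'|.
v_s = 1454 × |1 − 36.3/36.3801| = 1454 × 0.002202 ≈ 3.2 m/s.

3.2 m/s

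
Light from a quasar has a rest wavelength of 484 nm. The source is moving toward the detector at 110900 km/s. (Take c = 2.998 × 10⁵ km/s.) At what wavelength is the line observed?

β = v/c = 110900/299800 = 0.3699.
Relativistic Doppler for wavelength: λ' = λ₀ · √((1 − β)/(1 + β)).
λ' = 484 × √(0.6301/1.3699) = 484 × 0.67819 ≈ 328.2 nm.

328.2 nm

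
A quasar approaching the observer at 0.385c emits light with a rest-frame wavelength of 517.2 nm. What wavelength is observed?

Relativistic Doppler for wavelength: λ' = λ₀ · √((1 − β)/(1 + β)).
λ' = 517.2 × √(0.6150/1.3850) = 517.2 × 0.66637 ≈ 344.6 nm.

344.6 nm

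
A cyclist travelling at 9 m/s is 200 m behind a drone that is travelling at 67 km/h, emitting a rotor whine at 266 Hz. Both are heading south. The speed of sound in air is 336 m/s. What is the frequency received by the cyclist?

67 km/h = 18.61 m/s.
The cyclist is behind, so the drone is moving away from it while the cyclist is moving toward the drone.
General Doppler shift: f' = f · (v + v_o)/(v + v_s).
f' = 266 × (336 + 9)/(336 + 18.61) = 266 × 345/354.61 ≈ 259 Hz.

259 Hz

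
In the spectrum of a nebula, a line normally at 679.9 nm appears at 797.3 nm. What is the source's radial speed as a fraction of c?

0.158c

λ'/λ₀ = 1.1727 > 1 (redshift), so the source is receding.
λ'/λ₀ = √((1 + β)/(1 − β)) for a receding source ⇒ β = (r² − 1)/(r² + 1) with r = λ'/λ₀.
β = (1.3752 − 1)/(1.3752 + 1) ≈ 0.158.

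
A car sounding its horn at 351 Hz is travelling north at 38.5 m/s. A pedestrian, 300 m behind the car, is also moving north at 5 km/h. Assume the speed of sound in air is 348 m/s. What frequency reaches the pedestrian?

5 km/h = 1.389 m/s.
The pedestrian is behind, so the car is moving away from it while the pedestrian is moving toward the car.
General Doppler shift: f' = f · (v + v_o)/(v + v_s).
f' = 351 × (348 + 1.389)/(348 + 38.5) = 351 × 349.39/386.5 ≈ 317 Hz.

317 Hz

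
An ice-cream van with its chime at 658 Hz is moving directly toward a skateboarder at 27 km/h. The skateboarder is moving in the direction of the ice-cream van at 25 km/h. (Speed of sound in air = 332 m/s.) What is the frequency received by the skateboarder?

27 km/h = 7.5 m/s; 25 km/h = 6.944 m/s.
Both move, so f' = f · (v + v_o)/(v − v_s).
f' = 658 × (332 + 6.944)/(332 − 7.5) = 658 × 338.94/324.5 ≈ 687 Hz.

687 Hz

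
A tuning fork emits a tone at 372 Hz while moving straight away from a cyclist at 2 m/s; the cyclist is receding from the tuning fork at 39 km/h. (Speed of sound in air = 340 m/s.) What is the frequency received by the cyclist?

358 Hz

39 km/h = 10.83 m/s.
With source receding and observer receding, f' = f · (v − v_o)/(v + v_s).
f' = 372 × (340 − 10.83)/(340 + 2) = 372 × 329.17/342 ≈ 358 Hz.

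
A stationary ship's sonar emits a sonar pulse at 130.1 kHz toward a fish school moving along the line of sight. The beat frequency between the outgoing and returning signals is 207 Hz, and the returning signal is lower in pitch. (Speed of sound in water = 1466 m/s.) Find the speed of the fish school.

1.17 m/s

Double Doppler shift off a moving reflector: f₂ = f₀ · (v + u)/(v − u) (u > 0 toward emitter).
Returning signal is lower, so f₂ = f₀ − Δf = 130100 − 207 = 129893 Hz.
Rearranging, u = v · (f₂ − f₀)/(f₂ + f₀) = 1466 × -207/259993 ≈ -1.17 m/s.
So the fish school is moving at 1.17 m/s away from the emitter.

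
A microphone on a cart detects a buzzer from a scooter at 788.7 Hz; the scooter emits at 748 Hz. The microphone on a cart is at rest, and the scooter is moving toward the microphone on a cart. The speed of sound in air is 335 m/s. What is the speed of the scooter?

17.3 m/s

f' = f · v/(v − v_s) ⇒ v_s = v · |1 − f/f'|.
v_s = 335 × |1 − 748/788.7| = 335 × 0.0516 ≈ 17.3 m/s.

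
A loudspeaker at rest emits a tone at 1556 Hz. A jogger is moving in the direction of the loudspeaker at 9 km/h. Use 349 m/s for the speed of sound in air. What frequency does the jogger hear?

9 km/h = 2.5 m/s.
Moving observer, stationary source: f' = f · (v + v_o)/v.
f' = 1556 × (349 + 2.5)/349 = 1556 × 351.5/349 ≈ 1567 Hz.

1567 Hz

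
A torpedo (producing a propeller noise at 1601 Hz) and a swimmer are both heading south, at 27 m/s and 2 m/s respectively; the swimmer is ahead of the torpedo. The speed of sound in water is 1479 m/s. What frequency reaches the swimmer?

The swimmer is ahead, so the torpedo is moving toward it while the swimmer is moving away from the torpedo.
Both move, so f' = f · (v − v_o)/(v − v_s).
f' = 1601 × (1479 − 2)/(1479 − 27) = 1601 × 1477/1452 ≈ 1629 Hz.

1629 Hz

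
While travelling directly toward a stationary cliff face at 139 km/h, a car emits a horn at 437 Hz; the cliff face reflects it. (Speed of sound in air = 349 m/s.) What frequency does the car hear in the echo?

546 Hz

139 km/h = 38.61 m/s.
The cliff face receives the sound from a moving source: f₁ = f₀ · v/(v − v_e) = 437 × 349/310.39 ≈ 491 Hz.
On the return leg the car is a moving observer: f₂ = f₁ · (v + v_e)/v = 491 × 387.61/349 ≈ 546 Hz.
Equivalently f₂ = f₀ · (v + v_e)/(v − v_e).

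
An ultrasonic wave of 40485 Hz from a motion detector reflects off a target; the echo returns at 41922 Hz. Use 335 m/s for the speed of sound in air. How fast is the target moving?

Double Doppler shift off a moving reflector: f₂ = f₀ · (v + u)/(v − u) (u > 0 toward emitter).
Rearranging, u = v · (f₂ − f₀)/(f₂ + f₀) = 335 × 1437/82407 ≈ 5.8 m/s.
So the target is moving at 5.8 m/s toward the emitter.

5.8 m/s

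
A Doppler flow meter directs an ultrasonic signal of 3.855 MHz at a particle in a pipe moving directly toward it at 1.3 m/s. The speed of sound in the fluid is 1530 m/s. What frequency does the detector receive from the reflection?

At the particle in a pipe (a moving observer), f₁ = f₀ · (v + u)/v = 3.855 × 1531.3/1530 ≈ 3.858 MHz.
On reflection it acts as a source moving toward the stationary detector: f₂ = f₁ · v/(v − u) = 3.858 × 1530/1528.7 ≈ 3.862 MHz.

3.862 MHz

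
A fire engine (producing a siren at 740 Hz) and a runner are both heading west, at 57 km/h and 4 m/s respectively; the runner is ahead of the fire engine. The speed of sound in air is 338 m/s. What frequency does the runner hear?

767 Hz

57 km/h = 15.83 m/s.
The runner is ahead, so the fire engine is moving toward it while the runner is moving away from the fire engine.
General Doppler shift: f' = f · (v − v_o)/(v − v_s).
f' = 740 × (338 − 4)/(338 − 15.83) = 740 × 334/322.17 ≈ 767 Hz.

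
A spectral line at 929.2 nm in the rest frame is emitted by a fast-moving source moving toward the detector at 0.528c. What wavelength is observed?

Relativistic Doppler for wavelength: λ' = λ₀ · √((1 − β)/(1 + β)).
λ' = 929.2 × √(0.4720/1.5280) = 929.2 × 0.55579 ≈ 516.4 nm.

516.4 nm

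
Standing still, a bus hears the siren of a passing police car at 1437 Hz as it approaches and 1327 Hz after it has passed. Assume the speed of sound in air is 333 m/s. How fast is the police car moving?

13.3 m/s

f₁/f₂ = (v + v_s)/(v − v_s), so v_s = v · (f₁ − f₂)/(f₁ + f₂).
v_s = 333 × (1437 − 1327)/(1437 + 1327) = 333 × 110/2764 ≈ 13.3 m/s.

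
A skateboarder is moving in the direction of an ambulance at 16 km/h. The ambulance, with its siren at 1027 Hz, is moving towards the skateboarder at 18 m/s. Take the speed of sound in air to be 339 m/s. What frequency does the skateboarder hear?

1099 Hz

16 km/h = 4.444 m/s.
With source approaching and observer approaching, f' = f · (v + v_o)/(v − v_s).
f' = 1027 × (339 + 4.444)/(339 − 18) = 1027 × 343.44/321 ≈ 1099 Hz.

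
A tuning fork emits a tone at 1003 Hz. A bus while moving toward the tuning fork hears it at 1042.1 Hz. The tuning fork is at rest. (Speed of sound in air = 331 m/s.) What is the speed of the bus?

f' = f · (v + v_o)/v ⇒ v_o = v · |f'/f − 1|.
v_o = 331 × |1042.1/1003 − 1| = 331 × 0.03898 ≈ 12.9 m/s.

12.9 m/s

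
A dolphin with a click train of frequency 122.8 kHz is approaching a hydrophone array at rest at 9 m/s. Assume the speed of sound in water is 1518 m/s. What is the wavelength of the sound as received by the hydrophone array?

With the source moving toward a stationary observer, f' = f · v/(v − v_s).
f' = 122.8 × 1518/(1518 − 9) ≈ 123.5 kHz.
λ' = v/f' = 1518/123532 ≈ 1.2 cm.

1.2 cm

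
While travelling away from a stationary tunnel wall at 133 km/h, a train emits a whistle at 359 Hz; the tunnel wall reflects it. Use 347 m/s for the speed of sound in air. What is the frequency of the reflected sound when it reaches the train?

290 Hz

133 km/h = 36.94 m/s.
The tunnel wall receives the sound from a moving source: f₁ = f₀ · v/(v + v_e) = 359 × 347/383.94 ≈ 324 Hz.
On the return leg the train is a moving observer: f₂ = f₁ · (v − v_e)/v = 324 × 310.06/347 ≈ 290 Hz.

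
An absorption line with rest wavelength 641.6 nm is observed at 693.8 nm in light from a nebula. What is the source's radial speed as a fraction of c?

λ'/λ₀ = 1.0814 > 1 (redshift), so the source is receding.
λ'/λ₀ = √((1 + β)/(1 − β)) for a receding source ⇒ β = (r² − 1)/(r² + 1) with r = λ'/λ₀.
β = (1.1693 − 1)/(1.1693 + 1) ≈ 0.078.

0.078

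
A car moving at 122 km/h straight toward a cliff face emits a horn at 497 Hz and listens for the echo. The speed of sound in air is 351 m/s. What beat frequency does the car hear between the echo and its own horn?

122 km/h = 33.89 m/s.
The cliff face receives the sound from a moving source: f₁ = f₀ · v/(v − v_e) = 497 × 351/317.11 ≈ 550.1 Hz.
On the return leg the car is a moving observer: f₂ = f₁ · (v + v_e)/v = 550.1 × 384.89/351 ≈ 603.2 Hz.
Equivalently f₂ = f₀ · (v + v_e)/(v − v_e).
Beat against the emitted tone: |f₂ − f₀| = 2v_e·f₀/(v − v_e) = 2 × 33.89 × 497/317.11 ≈ 106 Hz.

106 Hz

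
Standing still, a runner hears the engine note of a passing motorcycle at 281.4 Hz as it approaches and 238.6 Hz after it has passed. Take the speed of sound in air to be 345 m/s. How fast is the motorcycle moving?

28 m/s

f₁/f₂ = (v + v_s)/(v − v_s), so v_s = v · (f₁ − f₂)/(f₁ + f₂).
v_s = 345 × (281.4 − 238.6)/(281.4 + 238.6) = 345 × 42.8/520.0 ≈ 28 m/s.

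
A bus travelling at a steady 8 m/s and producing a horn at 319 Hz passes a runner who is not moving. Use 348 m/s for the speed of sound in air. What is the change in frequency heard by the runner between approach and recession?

Approaching: f₁ = f · v/(v − v_s) = 319 × 348/340 ≈ 326.5 Hz.
Receding: f₂ = f · v/(v + v_s) = 319 × 348/356 ≈ 311.8 Hz.
Drop: f₁ − f₂ = 2f·v·v_s/(v² − v_s²) = 2 × 319 × 348 × 8/(348² − 8²) ≈ 14.7 Hz.

14.7 Hz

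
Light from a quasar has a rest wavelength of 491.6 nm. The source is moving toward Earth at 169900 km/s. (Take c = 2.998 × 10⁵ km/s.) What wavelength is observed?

β = v/c = 169900/299800 = 0.5667.
Relativistic Doppler for wavelength: λ' = λ₀ · √((1 − β)/(1 + β)).
λ' = 491.6 × √(0.4333/1.5667) = 491.6 × 0.52589 ≈ 258.5 nm.

258.5 nm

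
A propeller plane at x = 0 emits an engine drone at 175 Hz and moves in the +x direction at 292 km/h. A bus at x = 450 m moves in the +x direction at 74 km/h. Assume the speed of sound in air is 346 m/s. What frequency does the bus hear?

215 Hz

292 km/h = 81.11 m/s; 74 km/h = 20.56 m/s.
The observer lies on the +x side, so the source is heading toward the observer and the observer is heading away from the source.
With source approaching and observer receding, f' = f · (v − v_o)/(v − v_s).
f' = 175 × (346 − 20.56)/(346 − 81.11) = 175 × 325.44/264.89 ≈ 215 Hz.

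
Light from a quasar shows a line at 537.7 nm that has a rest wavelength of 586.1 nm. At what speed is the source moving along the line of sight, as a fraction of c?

0.086

λ'/λ₀ = 0.9174 < 1 (blueshift), so the source is approaching.
λ'/λ₀ = √((1 − β)/(1 + β)) for an approaching source ⇒ β = (1 − r²)/(1 + r²) with r = λ'/λ₀.
β = (1 − 0.8417)/(1 + 0.8417) ≈ 0.086.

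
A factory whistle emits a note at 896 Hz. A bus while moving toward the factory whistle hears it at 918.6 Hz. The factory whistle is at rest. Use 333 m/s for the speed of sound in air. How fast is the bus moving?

f' = f · (v + v_o)/v ⇒ v_o = v · |f'/f − 1|.
v_o = 333 × |918.6/896 − 1| = 333 × 0.02522 ≈ 8.4 m/s.

8.4 m/s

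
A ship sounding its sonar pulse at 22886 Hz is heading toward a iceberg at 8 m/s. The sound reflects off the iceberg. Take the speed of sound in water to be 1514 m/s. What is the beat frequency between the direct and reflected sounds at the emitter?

The iceberg receives the sound from a moving source: f₁ = f₀ · v/(v − v_e) = 22886 × 1514/1506 ≈ 23008 Hz.
On the return leg the ship is a moving observer: f₂ = f₁ · (v + v_e)/v = 23008 × 1522/1514 ≈ 23129 Hz.
Equivalently f₂ = f₀ · (v + v_e)/(v − v_e).
Beat against the emitted tone: |f₂ − f₀| = 2v_e·f₀/(v − v_e) = 2 × 8 × 22886/1506 ≈ 243 Hz.

243 Hz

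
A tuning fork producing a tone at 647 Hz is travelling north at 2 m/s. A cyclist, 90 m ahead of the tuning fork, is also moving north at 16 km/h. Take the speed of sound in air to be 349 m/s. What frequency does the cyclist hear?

16 km/h = 4.444 m/s.
The cyclist is ahead, so the tuning fork is moving toward it while the cyclist is moving away from the tuning fork.
Both move, so f' = f · (v − v_o)/(v − v_s).
f' = 647 × (349 − 4.444)/(349 − 2) = 647 × 344.56/347 ≈ 642 Hz.

642 Hz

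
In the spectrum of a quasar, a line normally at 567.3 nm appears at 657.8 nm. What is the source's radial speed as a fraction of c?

λ'/λ₀ = 1.1595 > 1 (redshift), so the source is receding.
λ'/λ₀ = √((1 + β)/(1 − β)) for a receding source ⇒ β = (r² − 1)/(r² + 1) with r = λ'/λ₀.
β = (1.3445 − 1)/(1.3445 + 1) ≈ 0.147.

0.147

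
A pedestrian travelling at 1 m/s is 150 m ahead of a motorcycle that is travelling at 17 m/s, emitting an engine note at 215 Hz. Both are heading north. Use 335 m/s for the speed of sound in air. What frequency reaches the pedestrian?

The pedestrian is ahead, so the motorcycle is moving toward it while the pedestrian is moving away from the motorcycle.
With source approaching and observer receding, f' = f · (v − v_o)/(v − v_s).
f' = 215 × (335 − 1)/(335 − 17) = 215 × 334/318 ≈ 226 Hz.

226 Hz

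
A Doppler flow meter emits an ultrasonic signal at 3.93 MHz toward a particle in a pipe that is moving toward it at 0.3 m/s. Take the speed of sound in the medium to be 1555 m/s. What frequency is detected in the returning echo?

At the particle in a pipe (a moving observer), f₁ = f₀ · (v + u)/v = 3.93 × 1555.3/1555 ≈ 3.931 MHz.
The reflection then acts as a moving source: f₂ = f₁ · v/(v − u) ≈ 3.932 MHz.

3.932 MHz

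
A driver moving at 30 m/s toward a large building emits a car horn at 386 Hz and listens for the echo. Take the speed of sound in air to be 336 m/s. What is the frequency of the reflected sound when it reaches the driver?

462 Hz

The large building receives the sound from a moving source: f₁ = f₀ · v/(v − v_e) = 386 × 336/306 ≈ 424 Hz.
On the return leg the driver is a moving observer: f₂ = f₁ · (v + v_e)/v = 424 × 366/336 ≈ 462 Hz.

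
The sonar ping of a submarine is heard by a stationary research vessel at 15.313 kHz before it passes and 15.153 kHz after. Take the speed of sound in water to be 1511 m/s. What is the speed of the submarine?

7.9 m/s

f₁/f₂ = (v + v_s)/(v − v_s), so v_s = v · (f₁ − f₂)/(f₁ + f₂).
v_s = 1511 × (15.313 − 15.153)/(15.313 + 15.153) = 1511 × 0.160/30.466 ≈ 7.9 m/s.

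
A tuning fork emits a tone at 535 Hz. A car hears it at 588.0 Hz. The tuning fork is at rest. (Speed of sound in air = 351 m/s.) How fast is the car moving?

f' > f, so the car is approaching.
f' = f · (v + v_o)/v ⇒ v_o = v · |f'/f − 1|.
v_o = 351 × |588.0/535 − 1| = 351 × 0.09907 ≈ 35 m/s.

35 m/s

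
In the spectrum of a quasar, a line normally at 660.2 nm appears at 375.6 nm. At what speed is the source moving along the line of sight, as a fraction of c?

λ'/λ₀ = 0.5689 < 1 (blueshift), so the source is approaching.
λ'/λ₀ = √((1 − β)/(1 + β)) for an approaching source ⇒ β = (1 − r²)/(1 + r²) with r = λ'/λ₀.
β = (1 − 0.3237)/(1 + 0.3237) ≈ 0.511.

0.511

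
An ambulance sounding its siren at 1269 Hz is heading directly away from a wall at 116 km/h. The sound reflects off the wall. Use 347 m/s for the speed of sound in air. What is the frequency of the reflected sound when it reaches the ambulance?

1053 Hz

116 km/h = 32.22 m/s.
The wall receives the sound from a moving source: f₁ = f₀ · v/(v + v_e) = 1269 × 347/379.22 ≈ 1161 Hz.
On the return leg the ambulance is a moving observer: f₂ = f₁ · (v − v_e)/v = 1161 × 314.78/347 ≈ 1053 Hz.
Equivalently f₂ = f₀ · (v − v_e)/(v + v_e).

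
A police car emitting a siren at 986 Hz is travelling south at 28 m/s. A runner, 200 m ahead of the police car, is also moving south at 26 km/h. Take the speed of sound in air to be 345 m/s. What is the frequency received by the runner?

26 km/h = 7.222 m/s.
The runner is ahead, so the police car is moving toward it while the runner is moving away from the police car.
Both move, so f' = f · (v − v_o)/(v − v_s).
f' = 986 × (345 − 7.222)/(345 − 28) = 986 × 337.78/317 ≈ 1051 Hz.

1051 Hz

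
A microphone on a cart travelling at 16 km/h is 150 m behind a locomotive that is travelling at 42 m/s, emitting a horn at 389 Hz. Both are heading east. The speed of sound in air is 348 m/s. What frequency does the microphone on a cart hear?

352 Hz

16 km/h = 4.444 m/s.
The microphone on a cart is behind, so the locomotive is moving away from it while the microphone on a cart is moving toward the locomotive.
With source receding and observer approaching, f' = f · (v + v_o)/(v + v_s).
f' = 389 × (348 + 4.444)/(348 + 42) = 389 × 352.44/390 ≈ 352 Hz.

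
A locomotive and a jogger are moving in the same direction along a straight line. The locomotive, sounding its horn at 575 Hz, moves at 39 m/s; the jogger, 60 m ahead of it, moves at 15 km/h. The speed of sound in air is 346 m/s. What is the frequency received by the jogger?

640 Hz

15 km/h = 4.167 m/s.
The jogger is ahead, so the locomotive is moving toward it while the jogger is moving away from the locomotive.
Both move, so f' = f · (v − v_o)/(v − v_s).
f' = 575 × (346 − 4.167)/(346 − 39) = 575 × 341.83/307 ≈ 640 Hz.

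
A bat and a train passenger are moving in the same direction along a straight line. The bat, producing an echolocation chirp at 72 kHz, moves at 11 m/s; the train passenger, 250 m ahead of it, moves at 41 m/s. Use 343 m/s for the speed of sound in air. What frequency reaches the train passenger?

65.5 kHz

The train passenger is ahead, so the bat is moving toward it while the train passenger is moving away from the bat.
Both move, so f' = f · (v − v_o)/(v − v_s).
f' = 72 × (343 − 41)/(343 − 11) = 72 × 302/332 ≈ 65.5 kHz.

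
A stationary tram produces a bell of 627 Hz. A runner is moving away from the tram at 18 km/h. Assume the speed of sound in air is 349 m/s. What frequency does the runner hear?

618 Hz

18 km/h = 5 m/s.
Only the observer moves, away from the source, so f' = f · (v − v_o)/v.
f' = 627 × (349 − 5)/349 = 627 × 344/349 ≈ 618 Hz.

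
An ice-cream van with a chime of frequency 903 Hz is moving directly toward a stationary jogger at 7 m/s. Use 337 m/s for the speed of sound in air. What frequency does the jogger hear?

922 Hz

Only the source moves, toward the listener, so f' = f · v/(v − v_s).
f' = 903 × 337/(337 − 7) = 903 × 337/330 ≈ 922 Hz.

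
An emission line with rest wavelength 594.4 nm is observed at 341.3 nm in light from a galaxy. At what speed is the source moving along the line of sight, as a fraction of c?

0.504c

λ'/λ₀ = 0.5742 < 1 (blueshift), so the source is approaching.
λ'/λ₀ = √((1 − β)/(1 + β)) for an approaching source ⇒ β = (1 − r²)/(1 + r²) with r = λ'/λ₀.
β = (1 − 0.3297)/(1 + 0.3297) ≈ 0.504.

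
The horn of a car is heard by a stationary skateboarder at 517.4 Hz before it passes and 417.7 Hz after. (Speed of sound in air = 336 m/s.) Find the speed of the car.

f₁/f₂ = (v + v_s)/(v − v_s), so v_s = v · (f₁ − f₂)/(f₁ + f₂).
v_s = 336 × (517.4 − 417.7)/(517.4 + 417.7) = 336 × 99.7/935.1 ≈ 36 m/s.

36 m/s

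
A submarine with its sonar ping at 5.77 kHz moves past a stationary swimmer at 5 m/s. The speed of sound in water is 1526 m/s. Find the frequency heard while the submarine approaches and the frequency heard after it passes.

5.79 kHz approaching; 5.75 kHz receding

Approaching: f₁ = f · v/(v − v_s) = 5.77 × 1526/1521 ≈ 5.79 kHz.
Receding: f₂ = f · v/(v + v_s) = 5.77 × 1526/1531 ≈ 5.75 kHz.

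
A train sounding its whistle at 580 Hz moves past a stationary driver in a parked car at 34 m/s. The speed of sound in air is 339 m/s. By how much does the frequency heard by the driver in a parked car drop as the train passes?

Approaching: f₁ = f · v/(v − v_s) = 580 × 339/305 ≈ 645 Hz.
Receding: f₂ = f · v/(v + v_s) = 580 × 339/373 ≈ 527 Hz.
Drop: f₁ − f₂ = 2f·v·v_s/(v² − v_s²) = 2 × 580 × 339 × 34/(339² − 34²) ≈ 118 Hz.

118 Hz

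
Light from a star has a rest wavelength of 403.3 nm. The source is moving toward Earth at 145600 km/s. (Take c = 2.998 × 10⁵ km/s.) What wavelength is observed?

β = v/c = 145600/299800 = 0.4857.
Relativistic Doppler for wavelength: λ' = λ₀ · √((1 − β)/(1 + β)).
λ' = 403.3 × √(0.5143/1.4857) = 403.3 × 0.58839 ≈ 237.3 nm.

237.3 nm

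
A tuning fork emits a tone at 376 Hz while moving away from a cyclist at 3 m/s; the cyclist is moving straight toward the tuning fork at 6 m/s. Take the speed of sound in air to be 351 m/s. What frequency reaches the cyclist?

General Doppler shift: f' = f · (v + v_o)/(v + v_s).
f' = 376 × (351 + 6)/(351 + 3) = 376 × 357/354 ≈ 379 Hz.

379 Hz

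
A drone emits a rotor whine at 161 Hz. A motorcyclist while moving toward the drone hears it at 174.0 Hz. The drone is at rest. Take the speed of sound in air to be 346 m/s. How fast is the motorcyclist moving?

f' = f · (v + v_o)/v ⇒ v_o = v · |f'/f − 1|.
v_o = 346 × |174.0/161 − 1| = 346 × 0.08075 ≈ 28 m/s.

28 m/s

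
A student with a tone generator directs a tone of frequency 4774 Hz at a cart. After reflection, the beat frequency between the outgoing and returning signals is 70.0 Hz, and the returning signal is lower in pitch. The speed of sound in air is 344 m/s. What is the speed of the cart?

Double Doppler shift off a moving reflector: f₂ = f₀ · (v + u)/(v − u) (u > 0 toward emitter).
Returning signal is lower, so f₂ = f₀ − Δf = 4774 − 70 = 4704 Hz.
Rearranging, u = v · (f₂ − f₀)/(f₂ + f₀) = 344 × -70/9478 ≈ -2.54 m/s.
So the cart is moving at 2.54 m/s away from the emitter.

2.54 m/s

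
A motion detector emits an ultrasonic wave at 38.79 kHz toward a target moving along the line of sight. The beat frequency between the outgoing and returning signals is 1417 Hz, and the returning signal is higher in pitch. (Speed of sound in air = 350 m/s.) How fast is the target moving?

6.3 m/s

Double Doppler shift off a moving reflector: f₂ = f₀ · (v + u)/(v − u) (u > 0 toward emitter).
Returning signal is higher, so f₂ = f₀ + Δf = 38790 + 1417 = 40207 Hz.
Rearranging, u = v · (f₂ − f₀)/(f₂ + f₀) = 350 × 1417/78997 ≈ 6.3 m/s.
So the target is moving at 6.3 m/s toward the emitter.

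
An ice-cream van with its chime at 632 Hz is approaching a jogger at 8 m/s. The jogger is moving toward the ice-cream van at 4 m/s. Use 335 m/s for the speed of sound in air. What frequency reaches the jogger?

655 Hz

Both move, so f' = f · (v + v_o)/(v − v_s).
f' = 632 × (335 + 4)/(335 − 8) = 632 × 339/327 ≈ 655 Hz.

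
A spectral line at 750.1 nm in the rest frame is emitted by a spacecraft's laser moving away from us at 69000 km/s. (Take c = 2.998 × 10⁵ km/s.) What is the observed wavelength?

β = v/c = 69000/299800 = 0.2302.
Relativistic Doppler for wavelength: λ' = λ₀ · √((1 + β)/(1 − β)).
λ' = 750.1 × √(1.2302/0.7698) = 750.1 × 1.26409 ≈ 948.2 nm.

948.2 nm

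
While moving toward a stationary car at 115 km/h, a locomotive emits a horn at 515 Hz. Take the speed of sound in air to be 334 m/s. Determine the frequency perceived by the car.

115 km/h = 31.94 m/s.
With the source moving toward a stationary observer, f' = f · v/(v − v_s).
f' = 515 × 334/(334 − 31.94) = 515 × 334/302.1 ≈ 569 Hz.

569 Hz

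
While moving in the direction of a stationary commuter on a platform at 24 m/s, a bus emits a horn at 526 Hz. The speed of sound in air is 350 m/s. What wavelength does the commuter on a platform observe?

62.0 cm

Only the source moves, toward the listener, so f' = f · v/(v − v_s).
f' = 526 × 350/(350 − 24) ≈ 565 Hz.
λ' = v/f' = 350/564.724 ≈ 62.0 cm.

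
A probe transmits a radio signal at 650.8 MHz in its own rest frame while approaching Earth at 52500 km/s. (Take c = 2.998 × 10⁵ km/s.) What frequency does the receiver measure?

776.8 MHz

β = v/c = 52500/299800 = 0.1751.
Relativistic Doppler for frequency: f' = f₀ · √((1 + β)/(1 − β)).
f' = 650.8 × √(1.1751/0.8249) = 650.8 × 1.19356 ≈ 776.8 MHz.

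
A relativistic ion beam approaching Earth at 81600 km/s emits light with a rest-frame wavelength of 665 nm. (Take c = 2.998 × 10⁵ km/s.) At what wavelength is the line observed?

503.0 nm

β = v/c = 81600/299800 = 0.2722.
Relativistic Doppler for wavelength: λ' = λ₀ · √((1 − β)/(1 + β)).
λ' = 665 × √(0.7278/1.2722) = 665 × 0.75637 ≈ 503.0 nm.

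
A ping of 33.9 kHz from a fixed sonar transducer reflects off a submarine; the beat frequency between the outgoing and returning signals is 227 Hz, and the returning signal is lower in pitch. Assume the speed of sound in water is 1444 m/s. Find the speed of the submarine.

Double Doppler shift off a moving reflector: f₂ = f₀ · (v + u)/(v − u) (u > 0 toward emitter).
Returning signal is lower, so f₂ = f₀ − Δf = 33900 − 227 = 33673 Hz.
Rearranging, u = v · (f₂ − f₀)/(f₂ + f₀) = 1444 × -227/67573 ≈ -4.9 m/s.
So the submarine is moving at 4.9 m/s away from the emitter.

4.9 m/s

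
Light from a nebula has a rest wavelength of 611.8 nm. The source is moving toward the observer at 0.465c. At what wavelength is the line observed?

369.7 nm

Relativistic Doppler for wavelength: λ' = λ₀ · √((1 − β)/(1 + β)).
λ' = 611.8 × √(0.5350/1.4650) = 611.8 × 0.60431 ≈ 369.7 nm.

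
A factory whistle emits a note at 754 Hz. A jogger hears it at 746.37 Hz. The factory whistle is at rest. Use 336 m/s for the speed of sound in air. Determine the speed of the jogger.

f' < f, so the jogger is receding.
f' = f · (v − v_o)/v ⇒ v_o = v · |f'/f − 1|.
v_o = 336 × |746.37/754 − 1| = 336 × 0.01012 ≈ 3.4 m/s.

3.4 m/s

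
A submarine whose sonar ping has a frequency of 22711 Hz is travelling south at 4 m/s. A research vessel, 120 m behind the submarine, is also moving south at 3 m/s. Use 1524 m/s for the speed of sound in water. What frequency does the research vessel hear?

The research vessel is behind, so the submarine is moving away from it while the research vessel is moving toward the submarine.
General Doppler shift: f' = f · (v + v_o)/(v + v_s).
f' = 22711 × (1524 + 3)/(1524 + 4) = 22711 × 1527/1528 ≈ 22696 Hz.

22696 Hz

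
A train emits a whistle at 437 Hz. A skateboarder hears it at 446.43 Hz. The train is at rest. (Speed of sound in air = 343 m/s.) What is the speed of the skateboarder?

f' > f, so the skateboarder is approaching.
f' = f · (v + v_o)/v ⇒ v_o = v · |f'/f − 1|.
v_o = 343 × |446.43/437 − 1| = 343 × 0.02158 ≈ 7.4 m/s.

7.4 m/s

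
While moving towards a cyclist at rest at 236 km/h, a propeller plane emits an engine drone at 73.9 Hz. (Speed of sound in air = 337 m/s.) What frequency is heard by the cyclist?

92 Hz

236 km/h = 65.56 m/s.
With the source moving toward a stationary observer, f' = f · v/(v − v_s).
f' = 73.9 × 337/(337 − 65.56) = 73.9 × 337/271.4 ≈ 92 Hz.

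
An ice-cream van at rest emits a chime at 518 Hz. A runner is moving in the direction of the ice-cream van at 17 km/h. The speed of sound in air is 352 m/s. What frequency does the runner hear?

17 km/h = 4.722 m/s.
Moving observer, stationary source: f' = f · (v + v_o)/v.
f' = 518 × (352 + 4.722)/352 = 518 × 356.72/352 ≈ 525 Hz.

525 Hz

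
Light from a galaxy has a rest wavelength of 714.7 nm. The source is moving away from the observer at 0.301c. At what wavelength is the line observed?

Relativistic Doppler for wavelength: λ' = λ₀ · √((1 + β)/(1 − β)).
λ' = 714.7 × √(1.3010/0.6990) = 714.7 × 1.36427 ≈ 975.0 nm.

975.0 nm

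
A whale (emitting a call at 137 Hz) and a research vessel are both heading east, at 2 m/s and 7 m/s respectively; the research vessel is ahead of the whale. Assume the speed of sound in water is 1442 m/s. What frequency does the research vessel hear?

The research vessel is ahead, so the whale is moving toward it while the research vessel is moving away from the whale.
With source approaching and observer receding, f' = f · (v − v_o)/(v − v_s).
f' = 137 × (1442 − 7)/(1442 − 2) = 137 × 1435/1440 ≈ 137 Hz.

137 Hz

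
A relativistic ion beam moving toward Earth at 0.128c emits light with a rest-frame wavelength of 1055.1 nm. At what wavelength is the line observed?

927.7 nm

Relativistic Doppler for wavelength: λ' = λ₀ · √((1 − β)/(1 + β)).
λ' = 1055.1 × √(0.8720/1.1280) = 1055.1 × 0.87923 ≈ 927.7 nm.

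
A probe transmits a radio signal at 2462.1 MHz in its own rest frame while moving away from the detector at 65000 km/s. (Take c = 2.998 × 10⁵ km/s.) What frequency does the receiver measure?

1975.3 MHz

β = v/c = 65000/299800 = 0.2168.
Relativistic Doppler for frequency: f' = f₀ · √((1 − β)/(1 + β)).
f' = 2462.1 × √(0.7832/1.2168) = 2462.1 × 0.80227 ≈ 1975.3 MHz.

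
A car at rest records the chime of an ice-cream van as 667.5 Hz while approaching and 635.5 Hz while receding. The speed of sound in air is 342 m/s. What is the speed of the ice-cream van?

8.4 m/s

f₁/f₂ = (v + v_s)/(v − v_s), so v_s = v · (f₁ − f₂)/(f₁ + f₂).
v_s = 342 × (667.5 − 635.5)/(667.5 + 635.5) = 342 × 32.0/1303.0 ≈ 8.4 m/s.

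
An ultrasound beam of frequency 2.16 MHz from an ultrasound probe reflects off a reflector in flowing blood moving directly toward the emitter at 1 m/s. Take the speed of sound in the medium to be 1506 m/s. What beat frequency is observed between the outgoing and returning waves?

The reflector in flowing blood first receives the wave as a moving observer: f₁ = f₀ · (v + u)/v = 2.16 × (1506 + 1)/1506 ≈ 2.16143 MHz.
On reflection it acts as a source moving toward the stationary detector: f₂ = f₁ · v/(v − u) = 2.16143 × 1506/1505 ≈ 2.16287 MHz.
Equivalently f₂ = f₀ · (v + u)/(v − u).
Beat frequency (with f₀ = 2160000 Hz): |f₂ − f₀| = 2u·f₀/(v − u) = 2 × 1 × 2160000/1505 ≈ 2870 Hz.

2870 Hz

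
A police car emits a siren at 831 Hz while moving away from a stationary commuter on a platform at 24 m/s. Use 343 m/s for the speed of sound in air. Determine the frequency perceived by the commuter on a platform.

Only the source moves, away from the listener, so f' = f · v/(v + v_s).
f' = 831 × 343/(343 + 24) = 831 × 343/367 ≈ 777 Hz.

777 Hz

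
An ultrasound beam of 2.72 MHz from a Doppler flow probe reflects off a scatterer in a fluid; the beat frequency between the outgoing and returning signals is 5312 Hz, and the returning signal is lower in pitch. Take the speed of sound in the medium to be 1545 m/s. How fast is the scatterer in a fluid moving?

1.51 m/s

Double Doppler shift off a moving reflector: f₂ = f₀ · (v + u)/(v − u) (u > 0 toward emitter).
Returning signal is lower, so f₂ = f₀ − Δf = 2720000 − 5312 = 2714688 Hz.
Rearranging, u = v · (f₂ − f₀)/(f₂ + f₀) = 1545 × -5312/5434688 ≈ -1.51 m/s.
So the scatterer in a fluid is moving at 1.51 m/s away from the emitter.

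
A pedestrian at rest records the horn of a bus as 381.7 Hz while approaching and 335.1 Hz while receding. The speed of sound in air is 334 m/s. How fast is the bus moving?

21.7 m/s

f₁/f₂ = (v + v_s)/(v − v_s), so v_s = v · (f₁ − f₂)/(f₁ + f₂).
v_s = 334 × (381.7 − 335.1)/(381.7 + 335.1) = 334 × 46.6/716.8 ≈ 21.7 m/s.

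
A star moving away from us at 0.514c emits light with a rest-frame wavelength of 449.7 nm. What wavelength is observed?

793.7 nm

Relativistic Doppler for wavelength: λ' = λ₀ · √((1 + β)/(1 − β)).
λ' = 449.7 × √(1.5140/0.4860) = 449.7 × 1.76500 ≈ 793.7 nm.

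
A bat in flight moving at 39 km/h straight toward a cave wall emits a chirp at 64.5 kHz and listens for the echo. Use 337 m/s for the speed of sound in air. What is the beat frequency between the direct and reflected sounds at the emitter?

39 km/h = 10.83 m/s.
The cave wall receives the sound from a moving source: f₁ = f₀ · v/(v − v_e) = 64.5 × 337/326.17 ≈ 66.64 kHz.
On the return leg the bat in flight is a moving observer: f₂ = f₁ · (v + v_e)/v = 66.64 × 347.83/337 ≈ 68.78 kHz.
Equivalently f₂ = f₀ · (v + v_e)/(v − v_e).
Beat against the emitted tone (with f₀ = 64500 Hz): |f₂ − f₀| = 2v_e·f₀/(v − v_e) = 2 × 10.83 × 64500/326.17 ≈ 4285 Hz.

4285 Hz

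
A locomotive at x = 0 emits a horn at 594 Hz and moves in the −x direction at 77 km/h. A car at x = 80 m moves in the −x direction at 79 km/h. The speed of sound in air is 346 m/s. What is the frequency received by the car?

77 km/h = 21.39 m/s; 79 km/h = 21.94 m/s.
The observer lies on the +x side, so the source is heading away from the observer and the observer is heading toward the source.
General Doppler shift: f' = f · (v + v_o)/(v + v_s).
f' = 594 × (346 + 21.94)/(346 + 21.39) = 594 × 367.94/367.39 ≈ 595 Hz.

595 Hz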